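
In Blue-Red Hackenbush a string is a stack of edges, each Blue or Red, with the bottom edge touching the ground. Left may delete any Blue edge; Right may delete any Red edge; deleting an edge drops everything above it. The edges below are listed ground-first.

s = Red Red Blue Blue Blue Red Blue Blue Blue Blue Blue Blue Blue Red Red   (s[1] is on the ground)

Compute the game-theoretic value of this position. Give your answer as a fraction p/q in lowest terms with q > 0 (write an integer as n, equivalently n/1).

Recurse on prefixes of the 15-edge string Red Red Blue Blue Blue Red Blue Blue Blue Blue Blue Blue Blue Red Red:
R: Left {  }, Right { 0 } so simplest -1
RR: Left {  }, Right { -1, 0 } so simplest -2
RRB: Left { -2 }, Right { -1, 0 } so simplest -3/2
RRBB: Left { -2, -3/2 }, Right { -1, 0 } so simplest -5/4
RRBBB: Left { -2, -3/2, -5/4 }, Right { -1, 0 } so simplest -9/8
RRBBBR: Left { -2, -3/2, -5/4 }, Right { -9/8, -1, 0 } so simplest -19/16
RRBBBRB: Left { -2, -3/2, -5/4, -19/16 }, Right { -9/8, -1, 0 } so simplest -37/32
RRBBBRBB: Left { -2, -3/2, -5/4, -19/16, -37/32 }, Right { -9/8, -1, 0 } so simplest -73/64
RRBBBRBBB: Left { -2, -3/2, -5/4, -19/16, -37/32, -73/64 }, Right { -9/8, -1, 0 } so simplest -145/128
RRBBBRBBBB: Left { -2, -3/2, -5/4, -19/16, -37/32, -73/64, -145/128 }, Right { -9/8, -1, 0 } so simplest -289/256
RRBBBRBBBBB: Left { -2, -3/2, -5/4, -19/16, -37/32, -73/64, -145/128, -289/256 }, Right { -9/8, -1, 0 } so simplest -577/512
RRBBBRBBBBBB: Left { -2, -3/2, -5/4, -19/16, -37/32, -73/64, -145/128, -289/256, -577/512 }, Right { -9/8, -1, 0 } so simplest -1153/1024
RRBBBRBBBBBBB: Left { -2, -3/2, -5/4, -19/16, -37/32, -73/64, -145/128, -289/256, -577/512, -1153/1024 }, Right { -9/8, -1, 0 } so simplest -2305/2048
RRBBBRBBBBBBBR: Left { -2, -3/2, -5/4, -19/16, -37/32, -73/64, -145/128, -289/256, -577/512, -1153/1024 }, Right { -2305/2048, -9/8, -1, 0 } so simplest -4611/4096
RRBBBRBBBBBBBRR: Left { -2, -3/2, -5/4, -19/16, -37/32, -73/64, -145/128, -289/256, -577/512, -1153/1024 }, Right { -4611/4096, -2305/2048, -9/8, -1, 0 } so simplest -9223/8192

-9223/8192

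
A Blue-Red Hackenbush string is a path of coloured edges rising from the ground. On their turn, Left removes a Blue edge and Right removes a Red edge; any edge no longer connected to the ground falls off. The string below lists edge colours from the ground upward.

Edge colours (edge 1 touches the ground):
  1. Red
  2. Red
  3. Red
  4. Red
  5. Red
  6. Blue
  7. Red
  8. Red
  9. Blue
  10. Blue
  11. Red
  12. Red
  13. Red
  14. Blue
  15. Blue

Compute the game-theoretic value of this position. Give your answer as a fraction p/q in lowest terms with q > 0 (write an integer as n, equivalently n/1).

-4921/1024

edge 1 of 15 (Red): { (no moves) | 0 } = -1
edge 2 of 15 (Red): { (no moves) | -1 0 } = -2
edge 3 of 15 (Red): { (no moves) | -2 -1 0 } = -3
edge 4 of 15 (Red): { (no moves) | -3 -2 -1 0 } = -4
edge 5 of 15 (Red): { (no moves) | -4 -3 -2 -1 0 } = -5
edge 6 of 15 (Blue): { -5 | -4 -3 -2 -1 0 } = -9/2
edge 7 of 15 (Red): { -5 | -9/2 -4 -3 -2 -1 0 } = -19/4
edge 8 of 15 (Red): { -5 | -19/4 -9/2 -4 -3 -2 -1 0 } = -39/8
edge 9 of 15 (Blue): { -5 -39/8 | -19/4 -9/2 -4 -3 -2 -1 0 } = -77/16
edge 10 of 15 (Blue): { -5 -39/8 -77/16 | -19/4 -9/2 -4 -3 -2 -1 0 } = -153/32
edge 11 of 15 (Red): { -5 -39/8 -77/16 | -153/32 -19/4 -9/2 -4 -3 -2 -1 0 } = -307/64
edge 12 of 15 (Red): { -5 -39/8 -77/16 | -307/64 -153/32 -19/4 -9/2 -4 -3 -2 -1 0 } = -615/128
edge 13 of 15 (Red): { -5 -39/8 -77/16 | -615/128 -307/64 -153/32 -19/4 -9/2 -4 -3 -2 -1 0 } = -1231/256
edge 14 of 15 (Blue): { -5 -39/8 -77/16 -1231/256 | -615/128 -307/64 -153/32 -19/4 -9/2 -4 -3 -2 -1 0 } = -2461/512
edge 15 of 15 (Blue): { -5 -39/8 -77/16 -1231/256 -2461/512 | -615/128 -307/64 -153/32 -19/4 -9/2 -4 -3 -2 -1 0 } = -4921/1024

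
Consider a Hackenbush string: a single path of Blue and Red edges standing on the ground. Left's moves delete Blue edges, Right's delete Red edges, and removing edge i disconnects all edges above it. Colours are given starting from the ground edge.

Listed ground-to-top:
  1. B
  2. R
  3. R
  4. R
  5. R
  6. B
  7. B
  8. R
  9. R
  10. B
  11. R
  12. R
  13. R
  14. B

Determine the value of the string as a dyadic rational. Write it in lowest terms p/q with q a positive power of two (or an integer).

Prefix values for B R R R R B B R R B R R R B via {L|R} + simplicity:
value(B) = { 0 |  } so 1
value(BR) = { 0 | 1 } so 1/2
value(BRR) = { 0 | 1/2,1 } so 1/4
value(BRRR) = { 0 | 1/4,1/2,1 } so 1/8
value(BRRRR) = { 0 | 1/8,1/4,1/2,1 } so 1/16
value(BRRRRB) = { 0,1/16 | 1/8,1/4,1/2,1 } so 3/32
value(BRRRRBB) = { 0,1/16,3/32 | 1/8,1/4,1/2,1 } so 7/64
value(BRRRRBBR) = { 0,1/16,3/32 | 7/64,1/8,1/4,1/2,1 } so 13/128
value(BRRRRBBRR) = { 0,1/16,3/32 | 13/128,7/64,1/8,1/4,1/2,1 } so 25/256
value(BRRRRBBRRB) = { 0,1/16,3/32,25/256 | 13/128,7/64,1/8,1/4,1/2,1 } so 51/512
value(BRRRRBBRRBR) = { 0,1/16,3/32,25/256 | 51/512,13/128,7/64,1/8,1/4,1/2,1 } so 101/1024
value(BRRRRBBRRBRR) = { 0,1/16,3/32,25/256 | 101/1024,51/512,13/128,7/64,1/8,1/4,1/2,1 } so 201/2048
value(BRRRRBBRRBRRR) = { 0,1/16,3/32,25/256 | 201/2048,101/1024,51/512,13/128,7/64,1/8,1/4,1/2,1 } so 401/4096
value(BRRRRBBRRBRRRB) = { 0,1/16,3/32,25/256,401/4096 | 201/2048,101/1024,51/512,13/128,7/64,1/8,1/4,1/2,1 } so 803/8192

803/8192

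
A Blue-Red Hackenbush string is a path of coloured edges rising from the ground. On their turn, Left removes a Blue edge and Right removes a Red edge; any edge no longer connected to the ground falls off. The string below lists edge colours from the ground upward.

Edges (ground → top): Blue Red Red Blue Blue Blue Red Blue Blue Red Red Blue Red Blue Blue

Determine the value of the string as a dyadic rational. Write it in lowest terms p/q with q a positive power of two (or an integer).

7575/16384

B: Left { 0 }, Right { ∅ } so simplest 1
BR: Left { 0 }, Right { 1 } so simplest 1/2
BRR: Left { 0 }, Right { 1/2, 1 } so simplest 1/4
BRRB: Left { 0, 1/4 }, Right { 1/2, 1 } so simplest 3/8
BRRBB: Left { 0, 1/4, 3/8 }, Right { 1/2, 1 } so simplest 7/16
BRRBBB: Left { 0, 1/4, 3/8, 7/16 }, Right { 1/2, 1 } so simplest 15/32
BRRBBBR: Left { 0, 1/4, 3/8, 7/16 }, Right { 15/32, 1/2, 1 } so simplest 29/64
BRRBBBRB: Left { 0, 1/4, 3/8, 7/16, 29/64 }, Right { 15/32, 1/2, 1 } so simplest 59/128
BRRBBBRBB: Left { 0, 1/4, 3/8, 7/16, 29/64, 59/128 }, Right { 15/32, 1/2, 1 } so simplest 119/256
BRRBBBRBBR: Left { 0, 1/4, 3/8, 7/16, 29/64, 59/128 }, Right { 119/256, 15/32, 1/2, 1 } so simplest 237/512
BRRBBBRBBRR: Left { 0, 1/4, 3/8, 7/16, 29/64, 59/128 }, Right { 237/512, 119/256, 15/32, 1/2, 1 } so simplest 473/1024
BRRBBBRBBRRB: Left { 0, 1/4, 3/8, 7/16, 29/64, 59/128, 473/1024 }, Right { 237/512, 119/256, 15/32, 1/2, 1 } so simplest 947/2048
BRRBBBRBBRRBR: Left { 0, 1/4, 3/8, 7/16, 29/64, 59/128, 473/1024 }, Right { 947/2048, 237/512, 119/256, 15/32, 1/2, 1 } so simplest 1893/4096
BRRBBBRBBRRBRB: Left { 0, 1/4, 3/8, 7/16, 29/64, 59/128, 473/1024, 1893/4096 }, Right { 947/2048, 237/512, 119/256, 15/32, 1/2, 1 } so simplest 3787/8192
BRRBBBRBBRRBRBB: Left { 0, 1/4, 3/8, 7/16, 29/64, 59/128, 473/1024, 1893/4096, 3787/8192 }, Right { 947/2048, 237/512, 119/256, 15/32, 1/2, 1 } so simplest 7575/16384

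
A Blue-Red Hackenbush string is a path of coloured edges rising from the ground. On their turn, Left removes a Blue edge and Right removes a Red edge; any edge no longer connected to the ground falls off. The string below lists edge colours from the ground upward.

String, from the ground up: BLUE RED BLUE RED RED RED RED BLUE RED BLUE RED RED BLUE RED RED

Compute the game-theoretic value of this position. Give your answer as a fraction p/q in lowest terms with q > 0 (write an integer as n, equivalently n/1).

8521/16384

G(B) = { 0 | (no moves) } → 1
G(BR) = { 0 | 1 } → 1/2
G(BRB) = { 0,1/2 | 1 } → 3/4
G(BRBR) = { 0,1/2 | 3/4,1 } → 5/8
G(BRBRR) = { 0,1/2 | 5/8,3/4,1 } → 9/16
G(BRBRRR) = { 0,1/2 | 9/16,5/8,3/4,1 } → 17/32
G(BRBRRRR) = { 0,1/2 | 17/32,9/16,5/8,3/4,1 } → 33/64
G(BRBRRRRB) = { 0,1/2,33/64 | 17/32,9/16,5/8,3/4,1 } → 67/128
G(BRBRRRRBR) = { 0,1/2,33/64 | 67/128,17/32,9/16,5/8,3/4,1 } → 133/256
G(BRBRRRRBRB) = { 0,1/2,33/64,133/256 | 67/128,17/32,9/16,5/8,3/4,1 } → 267/512
G(BRBRRRRBRBR) = { 0,1/2,33/64,133/256 | 267/512,67/128,17/32,9/16,5/8,3/4,1 } → 533/1024
G(BRBRRRRBRBRR) = { 0,1/2,33/64,133/256 | 533/1024,267/512,67/128,17/32,9/16,5/8,3/4,1 } → 1065/2048
G(BRBRRRRBRBRRB) = { 0,1/2,33/64,133/256,1065/2048 | 533/1024,267/512,67/128,17/32,9/16,5/8,3/4,1 } → 2131/4096
G(BRBRRRRBRBRRBR) = { 0,1/2,33/64,133/256,1065/2048 | 2131/4096,533/1024,267/512,67/128,17/32,9/16,5/8,3/4,1 } → 4261/8192
G(BRBRRRRBRBRRBRR) = { 0,1/2,33/64,133/256,1065/2048 | 4261/8192,2131/4096,533/1024,267/512,67/128,17/32,9/16,5/8,3/4,1 } → 8521/16384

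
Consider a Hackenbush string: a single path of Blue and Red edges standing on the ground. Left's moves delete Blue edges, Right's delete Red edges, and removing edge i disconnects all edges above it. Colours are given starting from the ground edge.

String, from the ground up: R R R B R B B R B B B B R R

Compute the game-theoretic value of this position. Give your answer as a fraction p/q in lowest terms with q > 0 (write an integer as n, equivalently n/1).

-5255/2048

1 of 14 · R · max L −∞ · min R 0 -> -1
2 of 14 · RR · max L −∞ · min R -1 -> -2
3 of 14 · RRR · max L −∞ · min R -2 -> -3
4 of 14 · RRRB · max L -3 · min R -2 -> -5/2
5 of 14 · RRRBR · max L -3 · min R -5/2 -> -11/4
6 of 14 · RRRBRB · max L -11/4 · min R -5/2 -> -21/8
7 of 14 · RRRBRBB · max L -21/8 · min R -5/2 -> -41/16
8 of 14 · RRRBRBBR · max L -21/8 · min R -41/16 -> -83/32
9 of 14 · RRRBRBBRB · max L -83/32 · min R -41/16 -> -165/64
10 of 14 · RRRBRBBRBB · max L -165/64 · min R -41/16 -> -329/128
11 of 14 · RRRBRBBRBBB · max L -329/128 · min R -41/16 -> -657/256
12 of 14 · RRRBRBBRBBBB · max L -657/256 · min R -41/16 -> -1313/512
13 of 14 · RRRBRBBRBBBBR · max L -657/256 · min R -1313/512 -> -2627/1024
14 of 14 · RRRBRBBRBBBBRR · max L -657/256 · min R -2627/1024 -> -5255/2048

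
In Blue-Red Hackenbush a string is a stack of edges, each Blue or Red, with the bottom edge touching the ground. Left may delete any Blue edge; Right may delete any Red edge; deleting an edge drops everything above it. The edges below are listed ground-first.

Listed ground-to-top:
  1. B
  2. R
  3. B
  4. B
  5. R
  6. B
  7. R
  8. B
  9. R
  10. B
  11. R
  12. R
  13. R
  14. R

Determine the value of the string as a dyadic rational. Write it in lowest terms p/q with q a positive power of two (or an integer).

6817/8192

Prefix values for B R B B R B R B R B R R R R via {L|R} + simplicity:
1 of 14 · B · max L 0 · min R +∞ → 1
2 of 14 · BR · max L 0 · min R 1 → 1/2
3 of 14 · BRB · max L 1/2 · min R 1 → 3/4
4 of 14 · BRBB · max L 3/4 · min R 1 → 7/8
5 of 14 · BRBBR · max L 3/4 · min R 7/8 → 13/16
6 of 14 · BRBBRB · max L 13/16 · min R 7/8 → 27/32
7 of 14 · BRBBRBR · max L 13/16 · min R 27/32 → 53/64
8 of 14 · BRBBRBRB · max L 53/64 · min R 27/32 → 107/128
9 of 14 · BRBBRBRBR · max L 53/64 · min R 107/128 → 213/256
10 of 14 · BRBBRBRBRB · max L 213/256 · min R 107/128 → 427/512
11 of 14 · BRBBRBRBRBR · max L 213/256 · min R 427/512 → 853/1024
12 of 14 · BRBBRBRBRBRR · max L 213/256 · min R 853/1024 → 1705/2048
13 of 14 · BRBBRBRBRBRRR · max L 213/256 · min R 1705/2048 → 3409/4096
14 of 14 · BRBBRBRBRBRRRR · max L 213/256 · min R 3409/4096 → 6817/8192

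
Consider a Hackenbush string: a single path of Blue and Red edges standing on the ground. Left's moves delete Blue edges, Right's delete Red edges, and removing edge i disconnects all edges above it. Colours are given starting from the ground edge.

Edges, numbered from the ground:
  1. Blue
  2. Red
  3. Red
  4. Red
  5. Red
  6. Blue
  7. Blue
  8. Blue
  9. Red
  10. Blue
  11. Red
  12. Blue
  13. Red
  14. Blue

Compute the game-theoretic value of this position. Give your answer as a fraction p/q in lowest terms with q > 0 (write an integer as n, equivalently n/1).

939/8192

edge 1 of 14 (Blue): { 0 |  } = 1
edge 2 of 14 (Red): { 0 | 1 } = 1/2
edge 3 of 14 (Red): { 0 | 1/2; 1 } = 1/4
edge 4 of 14 (Red): { 0 | 1/4; 1/2; 1 } = 1/8
edge 5 of 14 (Red): { 0 | 1/8; 1/4; 1/2; 1 } = 1/16
edge 6 of 14 (Blue): { 0; 1/16 | 1/8; 1/4; 1/2; 1 } = 3/32
edge 7 of 14 (Blue): { 0; 1/16; 3/32 | 1/8; 1/4; 1/2; 1 } = 7/64
edge 8 of 14 (Blue): { 0; 1/16; 3/32; 7/64 | 1/8; 1/4; 1/2; 1 } = 15/128
edge 9 of 14 (Red): { 0; 1/16; 3/32; 7/64 | 15/128; 1/8; 1/4; 1/2; 1 } = 29/256
edge 10 of 14 (Blue): { 0; 1/16; 3/32; 7/64; 29/256 | 15/128; 1/8; 1/4; 1/2; 1 } = 59/512
edge 11 of 14 (Red): { 0; 1/16; 3/32; 7/64; 29/256 | 59/512; 15/128; 1/8; 1/4; 1/2; 1 } = 117/1024
edge 12 of 14 (Blue): { 0; 1/16; 3/32; 7/64; 29/256; 117/1024 | 59/512; 15/128; 1/8; 1/4; 1/2; 1 } = 235/2048
edge 13 of 14 (Red): { 0; 1/16; 3/32; 7/64; 29/256; 117/1024 | 235/2048; 59/512; 15/128; 1/8; 1/4; 1/2; 1 } = 469/4096
edge 14 of 14 (Blue): { 0; 1/16; 3/32; 7/64; 29/256; 117/1024; 469/4096 | 235/2048; 59/512; 15/128; 1/8; 1/4; 1/2; 1 } = 939/8192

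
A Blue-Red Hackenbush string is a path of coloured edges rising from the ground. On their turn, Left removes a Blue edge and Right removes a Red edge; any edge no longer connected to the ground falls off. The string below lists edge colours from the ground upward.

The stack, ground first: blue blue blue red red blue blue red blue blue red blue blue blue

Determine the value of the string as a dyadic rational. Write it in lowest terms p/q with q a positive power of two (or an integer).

Build value(s[:k]) for k = 1..14, string s = blue blue blue red red blue blue red blue blue red blue blue blue.
edge 1 of 14 (blue): { 0 | — } → 1
edge 2 of 14 (blue): { 0; 1 | — } → 2
edge 3 of 14 (blue): { 0; 1; 2 | — } → 3
edge 4 of 14 (red): { 0; 1; 2 | 3 } → 5/2
edge 5 of 14 (red): { 0; 1; 2 | 5/2; 3 } → 9/4
edge 6 of 14 (blue): { 0; 1; 2; 9/4 | 5/2; 3 } → 19/8
edge 7 of 14 (blue): { 0; 1; 2; 9/4; 19/8 | 5/2; 3 } → 39/16
edge 8 of 14 (red): { 0; 1; 2; 9/4; 19/8 | 39/16; 5/2; 3 } → 77/32
edge 9 of 14 (blue): { 0; 1; 2; 9/4; 19/8; 77/32 | 39/16; 5/2; 3 } → 155/64
edge 10 of 14 (blue): { 0; 1; 2; 9/4; 19/8; 77/32; 155/64 | 39/16; 5/2; 3 } → 311/128
edge 11 of 14 (red): { 0; 1; 2; 9/4; 19/8; 77/32; 155/64 | 311/128; 39/16; 5/2; 3 } → 621/256
edge 12 of 14 (blue): { 0; 1; 2; 9/4; 19/8; 77/32; 155/64; 621/256 | 311/128; 39/16; 5/2; 3 } → 1243/512
edge 13 of 14 (blue): { 0; 1; 2; 9/4; 19/8; 77/32; 155/64; 621/256; 1243/512 | 311/128; 39/16; 5/2; 3 } → 2487/1024
edge 14 of 14 (blue): { 0; 1; 2; 9/4; 19/8; 77/32; 155/64; 621/256; 1243/512; 2487/1024 | 311/128; 39/16; 5/2; 3 } → 4975/2048

4975/2048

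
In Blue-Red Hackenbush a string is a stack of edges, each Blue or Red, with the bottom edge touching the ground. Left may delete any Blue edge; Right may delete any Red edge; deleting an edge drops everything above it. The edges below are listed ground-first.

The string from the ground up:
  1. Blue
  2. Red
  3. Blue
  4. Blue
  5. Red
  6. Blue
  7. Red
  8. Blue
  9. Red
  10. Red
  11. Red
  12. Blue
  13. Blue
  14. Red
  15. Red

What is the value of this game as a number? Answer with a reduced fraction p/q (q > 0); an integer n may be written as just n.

13593/16384

Build value(s[:k]) for k = 1..15, string s = Blue Red Blue Blue Red Blue Red Blue Red Red Red Blue Blue Red Red.
1 of 15 · B · max L 0 · min R +∞ — 1
2 of 15 · BR · max L 0 · min R 1 — 1/2
3 of 15 · BRB · max L 1/2 · min R 1 — 3/4
4 of 15 · BRBB · max L 3/4 · min R 1 — 7/8
5 of 15 · BRBBR · max L 3/4 · min R 7/8 — 13/16
6 of 15 · BRBBRB · max L 13/16 · min R 7/8 — 27/32
7 of 15 · BRBBRBR · max L 13/16 · min R 27/32 — 53/64
8 of 15 · BRBBRBRB · max L 53/64 · min R 27/32 — 107/128
9 of 15 · BRBBRBRBR · max L 53/64 · min R 107/128 — 213/256
10 of 15 · BRBBRBRBRR · max L 53/64 · min R 213/256 — 425/512
11 of 15 · BRBBRBRBRRR · max L 53/64 · min R 425/512 — 849/1024
12 of 15 · BRBBRBRBRRRB · max L 849/1024 · min R 425/512 — 1699/2048
13 of 15 · BRBBRBRBRRRBB · max L 1699/2048 · min R 425/512 — 3399/4096
14 of 15 · BRBBRBRBRRRBBR · max L 1699/2048 · min R 3399/4096 — 6797/8192
15 of 15 · BRBBRBRBRRRBBRR · max L 1699/2048 · min R 6797/8192 — 13593/16384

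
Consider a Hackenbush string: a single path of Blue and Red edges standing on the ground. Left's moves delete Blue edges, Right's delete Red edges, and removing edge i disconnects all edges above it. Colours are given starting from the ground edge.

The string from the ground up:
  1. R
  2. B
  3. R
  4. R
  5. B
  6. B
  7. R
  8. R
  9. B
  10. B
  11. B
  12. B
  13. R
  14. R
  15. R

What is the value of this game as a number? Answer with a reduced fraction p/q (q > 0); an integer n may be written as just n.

-13071/16384

1 of 15 · R · max L −∞ · min R 0 => -1
2 of 15 · RB · max L -1 · min R 0 => -1/2
3 of 15 · RBR · max L -1 · min R -1/2 => -3/4
4 of 15 · RBRR · max L -1 · min R -3/4 => -7/8
5 of 15 · RBRRB · max L -7/8 · min R -3/4 => -13/16
6 of 15 · RBRRBB · max L -13/16 · min R -3/4 => -25/32
7 of 15 · RBRRBBR · max L -13/16 · min R -25/32 => -51/64
8 of 15 · RBRRBBRR · max L -13/16 · min R -51/64 => -103/128
9 of 15 · RBRRBBRRB · max L -103/128 · min R -51/64 => -205/256
10 of 15 · RBRRBBRRBB · max L -205/256 · min R -51/64 => -409/512
11 of 15 · RBRRBBRRBBB · max L -409/512 · min R -51/64 => -817/1024
12 of 15 · RBRRBBRRBBBB · max L -817/1024 · min R -51/64 => -1633/2048
13 of 15 · RBRRBBRRBBBBR · max L -817/1024 · min R -1633/2048 => -3267/4096
14 of 15 · RBRRBBRRBBBBRR · max L -817/1024 · min R -3267/4096 => -6535/8192
15 of 15 · RBRRBBRRBBBBRRR · max L -817/1024 · min R -6535/8192 => -13071/16384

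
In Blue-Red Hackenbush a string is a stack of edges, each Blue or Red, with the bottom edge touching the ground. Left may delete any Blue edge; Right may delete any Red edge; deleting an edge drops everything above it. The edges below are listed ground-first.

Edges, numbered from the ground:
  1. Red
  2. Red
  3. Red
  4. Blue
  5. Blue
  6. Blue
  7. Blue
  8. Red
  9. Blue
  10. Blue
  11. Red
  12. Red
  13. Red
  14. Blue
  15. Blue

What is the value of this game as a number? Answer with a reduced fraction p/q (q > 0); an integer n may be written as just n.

-8505/4096

edge 1 of 15 (Red): { — | 0 } so -1
edge 2 of 15 (Red): { — | -1 0 } so -2
edge 3 of 15 (Red): { — | -2 -1 0 } so -3
edge 4 of 15 (Blue): { -3 | -2 -1 0 } so -5/2
edge 5 of 15 (Blue): { -3 -5/2 | -2 -1 0 } so -9/4
edge 6 of 15 (Blue): { -3 -5/2 -9/4 | -2 -1 0 } so -17/8
edge 7 of 15 (Blue): { -3 -5/2 -9/4 -17/8 | -2 -1 0 } so -33/16
edge 8 of 15 (Red): { -3 -5/2 -9/4 -17/8 | -33/16 -2 -1 0 } so -67/32
edge 9 of 15 (Blue): { -3 -5/2 -9/4 -17/8 -67/32 | -33/16 -2 -1 0 } so -133/64
edge 10 of 15 (Blue): { -3 -5/2 -9/4 -17/8 -67/32 -133/64 | -33/16 -2 -1 0 } so -265/128
edge 11 of 15 (Red): { -3 -5/2 -9/4 -17/8 -67/32 -133/64 | -265/128 -33/16 -2 -1 0 } so -531/256
edge 12 of 15 (Red): { -3 -5/2 -9/4 -17/8 -67/32 -133/64 | -531/256 -265/128 -33/16 -2 -1 0 } so -1063/512
edge 13 of 15 (Red): { -3 -5/2 -9/4 -17/8 -67/32 -133/64 | -1063/512 -531/256 -265/128 -33/16 -2 -1 0 } so -2127/1024
edge 14 of 15 (Blue): { -3 -5/2 -9/4 -17/8 -67/32 -133/64 -2127/1024 | -1063/512 -531/256 -265/128 -33/16 -2 -1 0 } so -4253/2048
edge 15 of 15 (Blue): { -3 -5/2 -9/4 -17/8 -67/32 -133/64 -2127/1024 -4253/2048 | -1063/512 -531/256 -265/128 -33/16 -2 -1 0 } so -8505/4096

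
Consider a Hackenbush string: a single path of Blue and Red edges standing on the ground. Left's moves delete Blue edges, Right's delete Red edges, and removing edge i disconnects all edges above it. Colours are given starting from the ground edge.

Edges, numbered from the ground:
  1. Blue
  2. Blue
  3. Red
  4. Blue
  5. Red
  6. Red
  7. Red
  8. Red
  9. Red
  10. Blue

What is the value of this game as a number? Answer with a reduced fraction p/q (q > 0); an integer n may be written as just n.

387/256

Recurse on prefixes of the 10-edge string Blue Blue Red Blue Red Red Red Red Red Blue:
step 1: add Blue to get B; options L={ 0 } R={  } → 1
step 2: add Blue to get BB; options L={ 0, 1 } R={  } → 2
step 3: add Red to get BBR; options L={ 0, 1 } R={ 2 } → 3/2
step 4: add Blue to get BBRB; options L={ 0, 1, 3/2 } R={ 2 } → 7/4
step 5: add Red to get BBRBR; options L={ 0, 1, 3/2 } R={ 7/4, 2 } → 13/8
step 6: add Red to get BBRBRR; options L={ 0, 1, 3/2 } R={ 13/8, 7/4, 2 } → 25/16
step 7: add Red to get BBRBRRR; options L={ 0, 1, 3/2 } R={ 25/16, 13/8, 7/4, 2 } → 49/32
step 8: add Red to get BBRBRRRR; options L={ 0, 1, 3/2 } R={ 49/32, 25/16, 13/8, 7/4, 2 } → 97/64
step 9: add Red to get BBRBRRRRR; options L={ 0, 1, 3/2 } R={ 97/64, 49/32, 25/16, 13/8, 7/4, 2 } → 193/128
step 10: add Blue to get BBRBRRRRRB; options L={ 0, 1, 3/2, 193/128 } R={ 97/64, 49/32, 25/16, 13/8, 7/4, 2 } → 387/256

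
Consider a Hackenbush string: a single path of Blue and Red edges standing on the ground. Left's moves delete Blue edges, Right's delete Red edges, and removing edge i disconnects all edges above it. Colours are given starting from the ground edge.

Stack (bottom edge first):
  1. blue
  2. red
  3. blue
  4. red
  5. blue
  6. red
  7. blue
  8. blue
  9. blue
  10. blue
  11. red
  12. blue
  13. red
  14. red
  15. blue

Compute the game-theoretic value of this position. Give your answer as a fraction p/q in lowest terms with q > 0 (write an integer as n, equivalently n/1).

Recurse on prefixes of the 15-edge string blue red blue red blue red blue blue blue blue red blue red red blue:
step 1: add blue to get b; options L={ 0 } R={ ∅ } gives 1
step 2: add red to get br; options L={ 0 } R={ 1 } gives 1/2
step 3: add blue to get brb; options L={ 0; 1/2 } R={ 1 } gives 3/4
step 4: add red to get brbr; options L={ 0; 1/2 } R={ 3/4; 1 } gives 5/8
step 5: add blue to get brbrb; options L={ 0; 1/2; 5/8 } R={ 3/4; 1 } gives 11/16
step 6: add red to get brbrbr; options L={ 0; 1/2; 5/8 } R={ 11/16; 3/4; 1 } gives 21/32
step 7: add blue to get brbrbrb; options L={ 0; 1/2; 5/8; 21/32 } R={ 11/16; 3/4; 1 } gives 43/64
step 8: add blue to get brbrbrbb; options L={ 0; 1/2; 5/8; 21/32; 43/64 } R={ 11/16; 3/4; 1 } gives 87/128
step 9: add blue to get brbrbrbbb; options L={ 0; 1/2; 5/8; 21/32; 43/64; 87/128 } R={ 11/16; 3/4; 1 } gives 175/256
step 10: add blue to get brbrbrbbbb; options L={ 0; 1/2; 5/8; 21/32; 43/64; 87/128; 175/256 } R={ 11/16; 3/4; 1 } gives 351/512
step 11: add red to get brbrbrbbbbr; options L={ 0; 1/2; 5/8; 21/32; 43/64; 87/128; 175/256 } R={ 351/512; 11/16; 3/4; 1 } gives 701/1024
step 12: add blue to get brbrbrbbbbrb; options L={ 0; 1/2; 5/8; 21/32; 43/64; 87/128; 175/256; 701/1024 } R={ 351/512; 11/16; 3/4; 1 } gives 1403/2048
step 13: add red to get brbrbrbbbbrbr; options L={ 0; 1/2; 5/8; 21/32; 43/64; 87/128; 175/256; 701/1024 } R={ 1403/2048; 351/512; 11/16; 3/4; 1 } gives 2805/4096
step 14: add red to get brbrbrbbbbrbrr; options L={ 0; 1/2; 5/8; 21/32; 43/64; 87/128; 175/256; 701/1024 } R={ 2805/4096; 1403/2048; 351/512; 11/16; 3/4; 1 } gives 5609/8192
step 15: add blue to get brbrbrbbbbrbrrb; options L={ 0; 1/2; 5/8; 21/32; 43/64; 87/128; 175/256; 701/1024; 5609/8192 } R={ 2805/4096; 1403/2048; 351/512; 11/16; 3/4; 1 } gives 11219/16384

11219/16384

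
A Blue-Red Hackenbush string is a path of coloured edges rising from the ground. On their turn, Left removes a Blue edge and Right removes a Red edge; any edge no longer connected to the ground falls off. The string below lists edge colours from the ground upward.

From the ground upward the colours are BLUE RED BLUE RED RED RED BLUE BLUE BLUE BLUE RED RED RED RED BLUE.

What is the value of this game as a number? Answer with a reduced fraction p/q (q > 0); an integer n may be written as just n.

1 of 15 · B · max L 0 · min R +∞ → 1
2 of 15 · BR · max L 0 · min R 1 → 1/2
3 of 15 · BRB · max L 1/2 · min R 1 → 3/4
4 of 15 · BRBR · max L 1/2 · min R 3/4 → 5/8
5 of 15 · BRBRR · max L 1/2 · min R 5/8 → 9/16
6 of 15 · BRBRRR · max L 1/2 · min R 9/16 → 17/32
7 of 15 · BRBRRRB · max L 17/32 · min R 9/16 → 35/64
8 of 15 · BRBRRRBB · max L 35/64 · min R 9/16 → 71/128
9 of 15 · BRBRRRBBB · max L 71/128 · min R 9/16 → 143/256
10 of 15 · BRBRRRBBBB · max L 143/256 · min R 9/16 → 287/512
11 of 15 · BRBRRRBBBBR · max L 143/256 · min R 287/512 → 573/1024
12 of 15 · BRBRRRBBBBRR · max L 143/256 · min R 573/1024 → 1145/2048
13 of 15 · BRBRRRBBBBRRR · max L 143/256 · min R 1145/2048 → 2289/4096
14 of 15 · BRBRRRBBBBRRRR · max L 143/256 · min R 2289/4096 → 4577/8192
15 of 15 · BRBRRRBBBBRRRRB · max L 4577/8192 · min R 2289/4096 → 9155/16384

9155/16384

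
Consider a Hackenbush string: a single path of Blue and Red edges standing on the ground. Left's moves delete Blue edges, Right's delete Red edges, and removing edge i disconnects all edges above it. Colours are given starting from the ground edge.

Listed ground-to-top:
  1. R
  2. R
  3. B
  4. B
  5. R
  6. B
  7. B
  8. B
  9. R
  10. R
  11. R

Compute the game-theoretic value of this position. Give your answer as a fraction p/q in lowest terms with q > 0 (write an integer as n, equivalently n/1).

Recurse on prefixes of the 11-edge string R R B B R B B B R R R:
R: Left { none }, Right { 0 } ⇒ simplest -1
RR: Left { none }, Right { -1, 0 } ⇒ simplest -2
RRB: Left { -2 }, Right { -1, 0 } ⇒ simplest -3/2
RRBB: Left { -2, -3/2 }, Right { -1, 0 } ⇒ simplest -5/4
RRBBR: Left { -2, -3/2 }, Right { -5/4, -1, 0 } ⇒ simplest -11/8
RRBBRB: Left { -2, -3/2, -11/8 }, Right { -5/4, -1, 0 } ⇒ simplest -21/16
RRBBRBB: Left { -2, -3/2, -11/8, -21/16 }, Right { -5/4, -1, 0 } ⇒ simplest -41/32
RRBBRBBB: Left { -2, -3/2, -11/8, -21/16, -41/32 }, Right { -5/4, -1, 0 } ⇒ simplest -81/64
RRBBRBBBR: Left { -2, -3/2, -11/8, -21/16, -41/32 }, Right { -81/64, -5/4, -1, 0 } ⇒ simplest -163/128
RRBBRBBBRR: Left { -2, -3/2, -11/8, -21/16, -41/32 }, Right { -163/128, -81/64, -5/4, -1, 0 } ⇒ simplest -327/256
RRBBRBBBRRR: Left { -2, -3/2, -11/8, -21/16, -41/32 }, Right { -327/256, -163/128, -81/64, -5/4, -1, 0 } ⇒ simplest -655/512

-655/512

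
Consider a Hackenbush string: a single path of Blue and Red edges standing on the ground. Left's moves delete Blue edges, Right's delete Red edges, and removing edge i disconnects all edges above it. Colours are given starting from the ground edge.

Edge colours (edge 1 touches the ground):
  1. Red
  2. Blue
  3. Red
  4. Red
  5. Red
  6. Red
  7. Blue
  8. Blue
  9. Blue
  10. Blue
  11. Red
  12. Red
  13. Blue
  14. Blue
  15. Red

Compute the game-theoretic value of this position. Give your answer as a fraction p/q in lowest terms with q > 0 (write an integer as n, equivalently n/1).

-15411/16384

1 of 15 · R · max L −∞ · min R 0 gives -1
2 of 15 · RB · max L -1 · min R 0 gives -1/2
3 of 15 · RBR · max L -1 · min R -1/2 gives -3/4
4 of 15 · RBRR · max L -1 · min R -3/4 gives -7/8
5 of 15 · RBRRR · max L -1 · min R -7/8 gives -15/16
6 of 15 · RBRRRR · max L -1 · min R -15/16 gives -31/32
7 of 15 · RBRRRRB · max L -31/32 · min R -15/16 gives -61/64
8 of 15 · RBRRRRBB · max L -61/64 · min R -15/16 gives -121/128
9 of 15 · RBRRRRBBB · max L -121/128 · min R -15/16 gives -241/256
10 of 15 · RBRRRRBBBB · max L -241/256 · min R -15/16 gives -481/512
11 of 15 · RBRRRRBBBBR · max L -241/256 · min R -481/512 gives -963/1024
12 of 15 · RBRRRRBBBBRR · max L -241/256 · min R -963/1024 gives -1927/2048
13 of 15 · RBRRRRBBBBRRB · max L -1927/2048 · min R -963/1024 gives -3853/4096
14 of 15 · RBRRRRBBBBRRBB · max L -3853/4096 · min R -963/1024 gives -7705/8192
15 of 15 · RBRRRRBBBBRRBBR · max L -3853/4096 · min R -7705/8192 gives -15411/16384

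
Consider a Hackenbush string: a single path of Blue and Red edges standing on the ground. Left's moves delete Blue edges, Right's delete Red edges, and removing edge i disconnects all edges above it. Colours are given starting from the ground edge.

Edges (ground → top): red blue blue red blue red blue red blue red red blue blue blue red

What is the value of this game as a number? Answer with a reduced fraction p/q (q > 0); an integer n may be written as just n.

Recurse on prefixes of the 15-edge string red blue blue red blue red blue red blue red red blue blue blue red:
value(r) = { — | 0 } — -1
value(rb) = { -1 | 0 } — -1/2
value(rbb) = { -1, -1/2 | 0 } — -1/4
value(rbbr) = { -1, -1/2 | -1/4, 0 } — -3/8
value(rbbrb) = { -1, -1/2, -3/8 | -1/4, 0 } — -5/16
value(rbbrbr) = { -1, -1/2, -3/8 | -5/16, -1/4, 0 } — -11/32
value(rbbrbrb) = { -1, -1/2, -3/8, -11/32 | -5/16, -1/4, 0 } — -21/64
value(rbbrbrbr) = { -1, -1/2, -3/8, -11/32 | -21/64, -5/16, -1/4, 0 } — -43/128
value(rbbrbrbrb) = { -1, -1/2, -3/8, -11/32, -43/128 | -21/64, -5/16, -1/4, 0 } — -85/256
value(rbbrbrbrbr) = { -1, -1/2, -3/8, -11/32, -43/128 | -85/256, -21/64, -5/16, -1/4, 0 } — -171/512
value(rbbrbrbrbrr) = { -1, -1/2, -3/8, -11/32, -43/128 | -171/512, -85/256, -21/64, -5/16, -1/4, 0 } — -343/1024
value(rbbrbrbrbrrb) = { -1, -1/2, -3/8, -11/32, -43/128, -343/1024 | -171/512, -85/256, -21/64, -5/16, -1/4, 0 } — -685/2048
value(rbbrbrbrbrrbb) = { -1, -1/2, -3/8, -11/32, -43/128, -343/1024, -685/2048 | -171/512, -85/256, -21/64, -5/16, -1/4, 0 } — -1369/4096
value(rbbrbrbrbrrbbb) = { -1, -1/2, -3/8, -11/32, -43/128, -343/1024, -685/2048, -1369/4096 | -171/512, -85/256, -21/64, -5/16, -1/4, 0 } — -2737/8192
value(rbbrbrbrbrrbbbr) = { -1, -1/2, -3/8, -11/32, -43/128, -343/1024, -685/2048, -1369/4096 | -2737/8192, -171/512, -85/256, -21/64, -5/16, -1/4, 0 } — -5475/16384

-5475/16384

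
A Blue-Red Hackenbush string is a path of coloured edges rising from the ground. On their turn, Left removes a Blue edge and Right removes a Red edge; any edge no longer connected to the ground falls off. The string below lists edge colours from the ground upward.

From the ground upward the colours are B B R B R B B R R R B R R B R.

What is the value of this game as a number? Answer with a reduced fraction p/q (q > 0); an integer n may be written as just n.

13861/8192

step 1: add B to get B; options L={ 0 } R={ ∅ } — 1
step 2: add B to get BB; options L={ 0; 1 } R={ ∅ } — 2
step 3: add R to get BBR; options L={ 0; 1 } R={ 2 } — 3/2
step 4: add B to get BBRB; options L={ 0; 1; 3/2 } R={ 2 } — 7/4
step 5: add R to get BBRBR; options L={ 0; 1; 3/2 } R={ 7/4; 2 } — 13/8
step 6: add B to get BBRBRB; options L={ 0; 1; 3/2; 13/8 } R={ 7/4; 2 } — 27/16
step 7: add B to get BBRBRBB; options L={ 0; 1; 3/2; 13/8; 27/16 } R={ 7/4; 2 } — 55/32
step 8: add R to get BBRBRBBR; options L={ 0; 1; 3/2; 13/8; 27/16 } R={ 55/32; 7/4; 2 } — 109/64
step 9: add R to get BBRBRBBRR; options L={ 0; 1; 3/2; 13/8; 27/16 } R={ 109/64; 55/32; 7/4; 2 } — 217/128
step 10: add R to get BBRBRBBRRR; options L={ 0; 1; 3/2; 13/8; 27/16 } R={ 217/128; 109/64; 55/32; 7/4; 2 } — 433/256
step 11: add B to get BBRBRBBRRRB; options L={ 0; 1; 3/2; 13/8; 27/16; 433/256 } R={ 217/128; 109/64; 55/32; 7/4; 2 } — 867/512
step 12: add R to get BBRBRBBRRRBR; options L={ 0; 1; 3/2; 13/8; 27/16; 433/256 } R={ 867/512; 217/128; 109/64; 55/32; 7/4; 2 } — 1733/1024
step 13: add R to get BBRBRBBRRRBRR; options L={ 0; 1; 3/2; 13/8; 27/16; 433/256 } R={ 1733/1024; 867/512; 217/128; 109/64; 55/32; 7/4; 2 } — 3465/2048
step 14: add B to get BBRBRBBRRRBRRB; options L={ 0; 1; 3/2; 13/8; 27/16; 433/256; 3465/2048 } R={ 1733/1024; 867/512; 217/128; 109/64; 55/32; 7/4; 2 } — 6931/4096
step 15: add R to get BBRBRBBRRRBRRBR; options L={ 0; 1; 3/2; 13/8; 27/16; 433/256; 3465/2048 } R={ 6931/4096; 1733/1024; 867/512; 217/128; 109/64; 55/32; 7/4; 2 } — 13861/8192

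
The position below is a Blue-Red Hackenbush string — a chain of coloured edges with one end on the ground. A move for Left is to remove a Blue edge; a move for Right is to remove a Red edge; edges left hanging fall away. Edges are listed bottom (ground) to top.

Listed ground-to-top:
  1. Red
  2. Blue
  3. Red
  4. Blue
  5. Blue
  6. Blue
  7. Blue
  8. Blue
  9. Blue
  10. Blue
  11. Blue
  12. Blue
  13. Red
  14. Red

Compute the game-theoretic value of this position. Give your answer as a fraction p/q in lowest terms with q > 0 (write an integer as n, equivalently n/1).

Recurse on prefixes of the 14-edge string Red Blue Red Blue Blue Blue Blue Blue Blue Blue Blue Blue Red Red:
edge 1 of 14 (Red): {  | 0 } so -1
edge 2 of 14 (Blue): { -1 | 0 } so -1/2
edge 3 of 14 (Red): { -1 | -1/2; 0 } so -3/4
edge 4 of 14 (Blue): { -1; -3/4 | -1/2; 0 } so -5/8
edge 5 of 14 (Blue): { -1; -3/4; -5/8 | -1/2; 0 } so -9/16
edge 6 of 14 (Blue): { -1; -3/4; -5/8; -9/16 | -1/2; 0 } so -17/32
edge 7 of 14 (Blue): { -1; -3/4; -5/8; -9/16; -17/32 | -1/2; 0 } so -33/64
edge 8 of 14 (Blue): { -1; -3/4; -5/8; -9/16; -17/32; -33/64 | -1/2; 0 } so -65/128
edge 9 of 14 (Blue): { -1; -3/4; -5/8; -9/16; -17/32; -33/64; -65/128 | -1/2; 0 } so -129/256
edge 10 of 14 (Blue): { -1; -3/4; -5/8; -9/16; -17/32; -33/64; -65/128; -129/256 | -1/2; 0 } so -257/512
edge 11 of 14 (Blue): { -1; -3/4; -5/8; -9/16; -17/32; -33/64; -65/128; -129/256; -257/512 | -1/2; 0 } so -513/1024
edge 12 of 14 (Blue): { -1; -3/4; -5/8; -9/16; -17/32; -33/64; -65/128; -129/256; -257/512; -513/1024 | -1/2; 0 } so -1025/2048
edge 13 of 14 (Red): { -1; -3/4; -5/8; -9/16; -17/32; -33/64; -65/128; -129/256; -257/512; -513/1024 | -1025/2048; -1/2; 0 } so -2051/4096
edge 14 of 14 (Red): { -1; -3/4; -5/8; -9/16; -17/32; -33/64; -65/128; -129/256; -257/512; -513/1024 | -2051/4096; -1025/2048; -1/2; 0 } so -4103/8192

-4103/8192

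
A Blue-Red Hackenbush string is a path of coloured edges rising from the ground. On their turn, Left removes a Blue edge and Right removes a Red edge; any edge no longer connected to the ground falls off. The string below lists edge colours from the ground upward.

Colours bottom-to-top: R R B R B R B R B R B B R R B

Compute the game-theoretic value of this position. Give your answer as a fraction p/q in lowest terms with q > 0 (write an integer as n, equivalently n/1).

-13645/8192

Build v(s[:k]) for k = 1..15, string s = R R B R B R B R B R B B R R B.
v(R) = { · | 0 } — -1
v(RR) = { · | -1 0 } — -2
v(RRB) = { -2 | -1 0 } — -3/2
v(RRBR) = { -2 | -3/2 -1 0 } — -7/4
v(RRBRB) = { -2 -7/4 | -3/2 -1 0 } — -13/8
v(RRBRBR) = { -2 -7/4 | -13/8 -3/2 -1 0 } — -27/16
v(RRBRBRB) = { -2 -7/4 -27/16 | -13/8 -3/2 -1 0 } — -53/32
v(RRBRBRBR) = { -2 -7/4 -27/16 | -53/32 -13/8 -3/2 -1 0 } — -107/64
v(RRBRBRBRB) = { -2 -7/4 -27/16 -107/64 | -53/32 -13/8 -3/2 -1 0 } — -213/128
v(RRBRBRBRBR) = { -2 -7/4 -27/16 -107/64 | -213/128 -53/32 -13/8 -3/2 -1 0 } — -427/256
v(RRBRBRBRBRB) = { -2 -7/4 -27/16 -107/64 -427/256 | -213/128 -53/32 -13/8 -3/2 -1 0 } — -853/512
v(RRBRBRBRBRBB) = { -2 -7/4 -27/16 -107/64 -427/256 -853/512 | -213/128 -53/32 -13/8 -3/2 -1 0 } — -1705/1024
v(RRBRBRBRBRBBR) = { -2 -7/4 -27/16 -107/64 -427/256 -853/512 | -1705/1024 -213/128 -53/32 -13/8 -3/2 -1 0 } — -3411/2048
v(RRBRBRBRBRBBRR) = { -2 -7/4 -27/16 -107/64 -427/256 -853/512 | -3411/2048 -1705/1024 -213/128 -53/32 -13/8 -3/2 -1 0 } — -6823/4096
v(RRBRBRBRBRBBRRB) = { -2 -7/4 -27/16 -107/64 -427/256 -853/512 -6823/4096 | -3411/2048 -1705/1024 -213/128 -53/32 -13/8 -3/2 -1 0 } — -13645/8192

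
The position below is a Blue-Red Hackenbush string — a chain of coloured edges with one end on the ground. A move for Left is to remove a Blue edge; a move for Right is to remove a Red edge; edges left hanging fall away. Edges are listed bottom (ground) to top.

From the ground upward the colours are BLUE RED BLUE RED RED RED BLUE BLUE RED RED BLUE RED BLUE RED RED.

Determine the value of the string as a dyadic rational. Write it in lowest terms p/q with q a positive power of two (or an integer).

edge 1 of 15 (BLUE): { 0 |  } ⇒ 1
edge 2 of 15 (RED): { 0 | 1 } ⇒ 1/2
edge 3 of 15 (BLUE): { 0 1/2 | 1 } ⇒ 3/4
edge 4 of 15 (RED): { 0 1/2 | 3/4 1 } ⇒ 5/8
edge 5 of 15 (RED): { 0 1/2 | 5/8 3/4 1 } ⇒ 9/16
edge 6 of 15 (RED): { 0 1/2 | 9/16 5/8 3/4 1 } ⇒ 17/32
edge 7 of 15 (BLUE): { 0 1/2 17/32 | 9/16 5/8 3/4 1 } ⇒ 35/64
edge 8 of 15 (BLUE): { 0 1/2 17/32 35/64 | 9/16 5/8 3/4 1 } ⇒ 71/128
edge 9 of 15 (RED): { 0 1/2 17/32 35/64 | 71/128 9/16 5/8 3/4 1 } ⇒ 141/256
edge 10 of 15 (RED): { 0 1/2 17/32 35/64 | 141/256 71/128 9/16 5/8 3/4 1 } ⇒ 281/512
edge 11 of 15 (BLUE): { 0 1/2 17/32 35/64 281/512 | 141/256 71/128 9/16 5/8 3/4 1 } ⇒ 563/1024
edge 12 of 15 (RED): { 0 1/2 17/32 35/64 281/512 | 563/1024 141/256 71/128 9/16 5/8 3/4 1 } ⇒ 1125/2048
edge 13 of 15 (BLUE): { 0 1/2 17/32 35/64 281/512 1125/2048 | 563/1024 141/256 71/128 9/16 5/8 3/4 1 } ⇒ 2251/4096
edge 14 of 15 (RED): { 0 1/2 17/32 35/64 281/512 1125/2048 | 2251/4096 563/1024 141/256 71/128 9/16 5/8 3/4 1 } ⇒ 4501/8192
edge 15 of 15 (RED): { 0 1/2 17/32 35/64 281/512 1125/2048 | 4501/8192 2251/4096 563/1024 141/256 71/128 9/16 5/8 3/4 1 } ⇒ 9001/16384

9001/16384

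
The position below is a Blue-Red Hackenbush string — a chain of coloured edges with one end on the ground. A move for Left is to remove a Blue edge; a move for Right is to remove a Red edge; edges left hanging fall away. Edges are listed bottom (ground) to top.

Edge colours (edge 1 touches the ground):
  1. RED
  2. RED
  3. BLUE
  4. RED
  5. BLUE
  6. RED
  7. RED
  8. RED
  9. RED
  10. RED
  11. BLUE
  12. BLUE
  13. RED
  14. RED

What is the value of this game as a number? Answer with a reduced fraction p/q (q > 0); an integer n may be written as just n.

-7143/4096

Build g(s[:k]) for k = 1..14, string s = RED RED BLUE RED BLUE RED RED RED RED RED BLUE BLUE RED RED.
edge 1 of 14 (RED): { (no moves) | 0 } ⇒ -1
edge 2 of 14 (RED): { (no moves) | -1, 0 } ⇒ -2
edge 3 of 14 (BLUE): { -2 | -1, 0 } ⇒ -3/2
edge 4 of 14 (RED): { -2 | -3/2, -1, 0 } ⇒ -7/4
edge 5 of 14 (BLUE): { -2, -7/4 | -3/2, -1, 0 } ⇒ -13/8
edge 6 of 14 (RED): { -2, -7/4 | -13/8, -3/2, -1, 0 } ⇒ -27/16
edge 7 of 14 (RED): { -2, -7/4 | -27/16, -13/8, -3/2, -1, 0 } ⇒ -55/32
edge 8 of 14 (RED): { -2, -7/4 | -55/32, -27/16, -13/8, -3/2, -1, 0 } ⇒ -111/64
edge 9 of 14 (RED): { -2, -7/4 | -111/64, -55/32, -27/16, -13/8, -3/2, -1, 0 } ⇒ -223/128
edge 10 of 14 (RED): { -2, -7/4 | -223/128, -111/64, -55/32, -27/16, -13/8, -3/2, -1, 0 } ⇒ -447/256
edge 11 of 14 (BLUE): { -2, -7/4, -447/256 | -223/128, -111/64, -55/32, -27/16, -13/8, -3/2, -1, 0 } ⇒ -893/512
edge 12 of 14 (BLUE): { -2, -7/4, -447/256, -893/512 | -223/128, -111/64, -55/32, -27/16, -13/8, -3/2, -1, 0 } ⇒ -1785/1024
edge 13 of 14 (RED): { -2, -7/4, -447/256, -893/512 | -1785/1024, -223/128, -111/64, -55/32, -27/16, -13/8, -3/2, -1, 0 } ⇒ -3571/2048
edge 14 of 14 (RED): { -2, -7/4, -447/256, -893/512 | -3571/2048, -1785/1024, -223/128, -111/64, -55/32, -27/16, -13/8, -3/2, -1, 0 } ⇒ -7143/4096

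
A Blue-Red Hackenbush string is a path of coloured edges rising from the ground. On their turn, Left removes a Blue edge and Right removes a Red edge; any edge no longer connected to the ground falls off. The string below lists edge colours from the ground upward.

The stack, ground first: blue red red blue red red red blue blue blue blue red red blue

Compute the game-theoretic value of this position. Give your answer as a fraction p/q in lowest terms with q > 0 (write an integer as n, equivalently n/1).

2291/8192

edge 1 of 14 (blue): { 0 | · } => 1
edge 2 of 14 (red): { 0 | 1 } => 1/2
edge 3 of 14 (red): { 0 | 1/2; 1 } => 1/4
edge 4 of 14 (blue): { 0; 1/4 | 1/2; 1 } => 3/8
edge 5 of 14 (red): { 0; 1/4 | 3/8; 1/2; 1 } => 5/16
edge 6 of 14 (red): { 0; 1/4 | 5/16; 3/8; 1/2; 1 } => 9/32
edge 7 of 14 (red): { 0; 1/4 | 9/32; 5/16; 3/8; 1/2; 1 } => 17/64
edge 8 of 14 (blue): { 0; 1/4; 17/64 | 9/32; 5/16; 3/8; 1/2; 1 } => 35/128
edge 9 of 14 (blue): { 0; 1/4; 17/64; 35/128 | 9/32; 5/16; 3/8; 1/2; 1 } => 71/256
edge 10 of 14 (blue): { 0; 1/4; 17/64; 35/128; 71/256 | 9/32; 5/16; 3/8; 1/2; 1 } => 143/512
edge 11 of 14 (blue): { 0; 1/4; 17/64; 35/128; 71/256; 143/512 | 9/32; 5/16; 3/8; 1/2; 1 } => 287/1024
edge 12 of 14 (red): { 0; 1/4; 17/64; 35/128; 71/256; 143/512 | 287/1024; 9/32; 5/16; 3/8; 1/2; 1 } => 573/2048
edge 13 of 14 (red): { 0; 1/4; 17/64; 35/128; 71/256; 143/512 | 573/2048; 287/1024; 9/32; 5/16; 3/8; 1/2; 1 } => 1145/4096
edge 14 of 14 (blue): { 0; 1/4; 17/64; 35/128; 71/256; 143/512; 1145/4096 | 573/2048; 287/1024; 9/32; 5/16; 3/8; 1/2; 1 } => 2291/8192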